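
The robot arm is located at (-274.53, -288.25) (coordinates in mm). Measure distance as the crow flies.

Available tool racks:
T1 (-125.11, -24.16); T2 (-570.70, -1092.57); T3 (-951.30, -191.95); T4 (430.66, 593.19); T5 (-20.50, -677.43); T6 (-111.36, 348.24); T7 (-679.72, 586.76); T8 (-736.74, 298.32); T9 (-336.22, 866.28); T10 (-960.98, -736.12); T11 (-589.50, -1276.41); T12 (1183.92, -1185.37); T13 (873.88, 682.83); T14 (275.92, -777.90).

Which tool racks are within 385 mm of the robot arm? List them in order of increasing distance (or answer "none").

T1

Distances from (-274.53, -288.25):
T1: √((149.42)² + (264.09)²) = √(22326.3364 + 69743.5281) = 303.43 mm
T2: √((-296.17)² + (-804.32)²) = √(87716.6689 + 646930.6624) = 857.12 mm
T3: √((-676.77)² + (96.30)²) = √(458017.6329 + 9273.6900) = 683.59 mm
T4: √((705.19)² + (881.44)²) = √(497292.9361 + 776936.4736) = 1128.82 mm
T5: √((254.03)² + (-389.18)²) = √(64531.2409 + 151461.0724) = 464.75 mm
T6: √((163.17)² + (636.49)²) = √(26624.4489 + 405119.5201) = 657.07 mm
T7: √((-405.19)² + (875.01)²) = √(164178.9361 + 765642.5001) = 964.27 mm
T8: √((-462.21)² + (586.57)²) = √(213638.0841 + 344064.3649) = 746.79 mm
T9: √((-61.69)² + (1154.53)²) = √(3805.6561 + 1332939.5209) = 1156.18 mm
T10: √((-686.45)² + (-447.87)²) = √(471213.6025 + 200587.5369) = 819.63 mm
T11: √((-314.97)² + (-988.16)²) = √(99206.1009 + 976460.1856) = 1037.14 mm
T12: √((1458.45)² + (-897.12)²) = √(2127076.4025 + 804824.2944) = 1712.28 mm
T13: √((1148.41)² + (971.08)²) = √(1318845.5281 + 942996.3664) = 1503.94 mm
T14: √((550.45)² + (-489.65)²) = √(302995.2025 + 239757.1225) = 736.72 mm
Threshold 385 mm: T1 (303.43 mm) is within range.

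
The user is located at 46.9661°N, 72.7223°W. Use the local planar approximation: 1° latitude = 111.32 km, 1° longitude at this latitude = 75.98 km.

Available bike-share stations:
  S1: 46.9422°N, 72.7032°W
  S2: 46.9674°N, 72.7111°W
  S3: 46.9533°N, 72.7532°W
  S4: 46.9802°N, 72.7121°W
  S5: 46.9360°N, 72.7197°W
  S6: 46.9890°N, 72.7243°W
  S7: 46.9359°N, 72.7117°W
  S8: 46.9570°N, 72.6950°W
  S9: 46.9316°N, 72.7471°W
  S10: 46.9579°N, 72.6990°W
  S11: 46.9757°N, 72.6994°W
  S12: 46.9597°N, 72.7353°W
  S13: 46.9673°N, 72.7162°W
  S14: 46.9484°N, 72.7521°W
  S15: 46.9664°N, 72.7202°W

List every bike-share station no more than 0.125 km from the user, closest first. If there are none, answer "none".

none

Distances from 46.9661°N, 72.7223°W:
S1: 3.0306 km
S2: 0.8632 km
S3: 2.7463 km
S4: 1.7505 km
S5: 3.3566 km
S6: 2.5538 km
S7: 3.4570 km
S8: 2.3084 km
S9: 4.2779 km
S10: 1.9918 km
S11: 2.0419 km
S12: 1.2179 km
S13: 0.4823 km
S14: 3.0015 km
S15: 0.1630 km
Threshold 0.125 km: none within range.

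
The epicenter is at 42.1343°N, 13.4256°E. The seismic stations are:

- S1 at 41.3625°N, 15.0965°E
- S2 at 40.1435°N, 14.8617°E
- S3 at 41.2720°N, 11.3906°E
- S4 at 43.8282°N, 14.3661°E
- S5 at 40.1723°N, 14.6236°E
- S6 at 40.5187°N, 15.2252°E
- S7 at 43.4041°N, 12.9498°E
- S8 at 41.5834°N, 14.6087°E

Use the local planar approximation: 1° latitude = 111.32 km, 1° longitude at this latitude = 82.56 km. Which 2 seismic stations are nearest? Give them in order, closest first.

S8, S7

Distances from 42.1343°N, 13.4256°E:
S1: √((-0.7718·111.32)² + (1.6709·82.56)²) = √(7381.692398 + 19030.065654) = 162.5169 km
S2: √((-1.9908·111.32)² + (1.4361·82.56)²) = √(49113.587631 + 14057.520741) = 251.3386 km
S3: √((-0.8623·111.32)² + (-2.0350·82.56)²) = √(9214.317389 + 28227.225692) = 193.4982 km
S4: √((1.6939·111.32)² + (0.9405·82.56)²) = √(35556.739614 + 6029.162209) = 203.9262 km
S5: √((-1.9620·111.32)² + (1.1980·82.56)²) = √(47702.858209 + 9782.570911) = 239.7612 km
S6: √((-1.6156·111.32)² + (1.7996·82.56)²) = √(32345.516044 + 22074.523493) = 233.2810 km
S7: √((1.2698·111.32)² + (-0.4758·82.56)²) = √(19980.991764 + 1543.079295) = 146.7108 km
S8: √((-0.5509·111.32)² + (1.1831·82.56)²) = √(3760.901335 + 9540.744756) = 115.3328 km
Sorted: S8 (115.3328 km) < S7 (146.7108 km) < S1 (162.5169 km) < S3 (193.4982 km) < …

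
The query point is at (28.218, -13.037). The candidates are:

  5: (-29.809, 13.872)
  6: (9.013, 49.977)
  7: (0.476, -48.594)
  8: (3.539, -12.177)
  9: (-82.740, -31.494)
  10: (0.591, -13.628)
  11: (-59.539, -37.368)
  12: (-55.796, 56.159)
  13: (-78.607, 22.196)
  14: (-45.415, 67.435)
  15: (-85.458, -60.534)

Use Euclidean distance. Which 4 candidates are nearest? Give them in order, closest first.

Distances from (28.218, -13.037):
5: √((-58.027)² + (26.909)²) = √(3367.13273 + 724.09428) = 63.963
6: √((-19.205)² + (63.014)²) = √(368.83202 + 3970.76420) = 65.876
7: √((-27.742)² + (-35.557)²) = √(769.61856 + 1264.30025) = 45.099
8: √((-24.679)² + (0.860)²) = √(609.05304 + 0.73960) = 24.694
9: √((-110.958)² + (-18.457)²) = √(12311.67776 + 340.66085) = 112.483
10: √((-27.627)² + (-0.591)²) = √(763.25113 + 0.34928) = 27.633
11: √((-87.757)² + (-24.331)²) = √(7701.29105 + 591.99756) = 91.067
12: √((-84.014)² + (69.196)²) = √(7058.35220 + 4788.08642) = 108.841
13: √((-106.825)² + (35.233)²) = √(11411.58063 + 1241.36429) = 112.485
14: √((-73.633)² + (80.472)²) = √(5421.81869 + 6475.74278) = 109.076
15: √((-113.676)² + (-47.497)²) = √(12922.23298 + 2255.96501) = 123.200
Sorted: 8 (24.694) < 10 (27.633) < 7 (45.099) < 5 (63.963) < 6 (65.876) < 11 (91.067) < …

8, 10, 7, 5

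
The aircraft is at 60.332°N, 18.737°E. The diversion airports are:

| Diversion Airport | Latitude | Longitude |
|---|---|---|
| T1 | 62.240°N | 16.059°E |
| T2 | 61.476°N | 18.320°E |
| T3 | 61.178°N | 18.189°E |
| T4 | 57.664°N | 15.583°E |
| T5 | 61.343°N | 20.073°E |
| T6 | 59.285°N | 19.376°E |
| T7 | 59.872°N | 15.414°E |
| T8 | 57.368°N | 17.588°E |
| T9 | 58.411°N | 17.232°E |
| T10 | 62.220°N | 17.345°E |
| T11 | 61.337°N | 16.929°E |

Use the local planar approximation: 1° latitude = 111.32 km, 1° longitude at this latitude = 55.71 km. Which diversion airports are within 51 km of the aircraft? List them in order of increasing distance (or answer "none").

Distances from 60.332°N, 18.737°E:
T1: √((1.908·111.32)² + (-2.678·55.71)²) = √(45113.14829 + 22258.06787) = 259.560 km
T2: √((1.144·111.32)² + (-0.417·55.71)²) = √(16218.04288 + 539.68261) = 129.452 km
T3: √((0.846·111.32)² + (-0.548·55.71)²) = √(8869.25459 + 932.02473) = 99.001 km
T4: √((-2.668·111.32)² + (-3.154·55.71)²) = √(88210.04544 + 30873.77216) = 345.085 km
T5: √((1.011·111.32)² + (1.336·55.71)²) = √(12666.26898 + 5539.61054) = 134.929 km
T6: √((-1.047·111.32)² + (0.639·55.71)²) = √(13584.37803 + 1267.26673) = 121.867 km
T7: √((-0.460·111.32)² + (-3.323·55.71)²) = √(2622.17733 + 34271.01756) = 192.076 km
T8: √((-2.964·111.32)² + (-1.149·55.71)²) = √(108868.63906 + 4097.38124) = 336.104 km
T9: √((-1.921·111.32)² + (-1.505·55.71)²) = √(45729.99196 + 7029.74088) = 229.695 km
T10: √((1.888·111.32)² + (-1.392·55.71)²) = √(44172.33684 + 6013.74193) = 224.022 km
T11: √((1.005·111.32)² + (-1.808·55.71)²) = √(12516.37363 + 10145.25971) = 150.538 km
Threshold 51 km: none within range.

none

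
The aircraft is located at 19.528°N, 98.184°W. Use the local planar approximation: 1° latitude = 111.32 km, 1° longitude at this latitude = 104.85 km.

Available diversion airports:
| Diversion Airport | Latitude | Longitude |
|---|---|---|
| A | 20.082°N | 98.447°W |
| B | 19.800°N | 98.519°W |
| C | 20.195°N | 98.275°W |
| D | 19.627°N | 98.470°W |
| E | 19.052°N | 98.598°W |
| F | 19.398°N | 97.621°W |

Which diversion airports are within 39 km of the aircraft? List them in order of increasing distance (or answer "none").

D

Distances from 19.528°N, 98.184°W:
A: √((0.554·111.32)² + (-0.263·104.85)²) = √(3803.34678 + 760.41096) = 67.556 km
B: √((0.272·111.32)² + (-0.335·104.85)²) = √(916.82026 + 1233.74806) = 46.374 km
C: √((0.667·111.32)² + (-0.091·104.85)²) = √(5513.12784 + 91.03736) = 74.861 km
D: √((0.099·111.32)² + (-0.286·104.85)²) = √(121.45539 + 899.22617) = 31.948 km
E: √((-0.476·111.32)² + (-0.414·104.85)²) = √(2807.76206 + 1884.24578) = 68.498 km
F: √((-0.130·111.32)² + (0.563·104.85)²) = √(209.42721 + 3484.60583) = 60.779 km
Threshold 39 km: D (31.948 km) is within range.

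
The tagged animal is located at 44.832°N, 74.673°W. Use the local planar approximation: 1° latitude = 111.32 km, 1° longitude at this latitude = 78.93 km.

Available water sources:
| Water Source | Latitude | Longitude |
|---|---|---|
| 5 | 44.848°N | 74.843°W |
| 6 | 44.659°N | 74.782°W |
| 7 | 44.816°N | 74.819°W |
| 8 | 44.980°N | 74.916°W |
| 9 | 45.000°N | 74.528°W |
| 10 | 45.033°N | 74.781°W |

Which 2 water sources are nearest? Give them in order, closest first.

7, 5

Distances from 44.832°N, 74.673°W:
5: 13.536 km
6: 21.093 km
7: 11.661 km
8: 25.285 km
9: 21.926 km
10: 23.944 km
Sorted: 7 (11.661 km) < 5 (13.536 km) < 6 (21.093 km) < 9 (21.926 km) < …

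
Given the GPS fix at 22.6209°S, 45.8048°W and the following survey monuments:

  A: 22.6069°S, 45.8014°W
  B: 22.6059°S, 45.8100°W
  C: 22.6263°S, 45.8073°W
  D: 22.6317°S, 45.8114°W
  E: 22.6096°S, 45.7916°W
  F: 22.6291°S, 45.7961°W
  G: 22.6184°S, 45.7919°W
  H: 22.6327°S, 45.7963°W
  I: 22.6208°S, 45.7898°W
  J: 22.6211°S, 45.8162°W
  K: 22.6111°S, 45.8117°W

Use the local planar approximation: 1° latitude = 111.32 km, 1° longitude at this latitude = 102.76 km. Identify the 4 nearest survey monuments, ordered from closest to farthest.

C, J, F, K

Distances from 22.6209°S, 45.8048°W:
A: 1.5972 km
B: 1.7532 km
C: 0.6537 km
D: 1.3804 km
E: 1.8499 km
F: 1.2777 km
G: 1.3545 km
H: 1.5775 km
I: 1.5414 km
J: 1.1717 km
K: 1.3011 km
Sorted: C (0.6537 km) < J (1.1717 km) < F (1.2777 km) < K (1.3011 km) < G (1.3545 km) < D (1.3804 km) < …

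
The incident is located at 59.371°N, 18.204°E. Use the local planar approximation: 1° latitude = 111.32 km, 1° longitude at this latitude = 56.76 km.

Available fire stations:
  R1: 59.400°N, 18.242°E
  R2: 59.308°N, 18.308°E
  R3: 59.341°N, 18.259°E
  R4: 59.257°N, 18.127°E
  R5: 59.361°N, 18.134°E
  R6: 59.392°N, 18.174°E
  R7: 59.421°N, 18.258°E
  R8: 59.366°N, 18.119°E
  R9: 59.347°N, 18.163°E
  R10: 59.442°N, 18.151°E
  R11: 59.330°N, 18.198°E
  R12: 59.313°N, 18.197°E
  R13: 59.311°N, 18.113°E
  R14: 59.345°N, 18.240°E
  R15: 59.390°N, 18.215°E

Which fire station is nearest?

R15

Distances from 59.371°N, 18.204°E:
R1: √((0.029·111.32)² + (0.038·56.76)²) = √(10.421792 + 4.652131) = 3.8825 km
R2: √((-0.063·111.32)² + (0.104·56.76)²) = √(49.184413 + 34.845881) = 9.1668 km
R3: √((-0.030·111.32)² + (0.055·56.76)²) = √(11.152928 + 9.745635) = 4.5715 km
R4: √((-0.114·111.32)² + (-0.077·56.76)²) = √(161.048283 + 19.101445) = 13.4220 km
R5: √((-0.010·111.32)² + (-0.070·56.76)²) = √(1.239214 + 15.786318) = 4.1262 km
R6: √((0.021·111.32)² + (-0.030·56.76)²) = √(5.464935 + 2.899528) = 2.8921 km
R7: √((0.050·111.32)² + (0.054·56.76)²) = √(30.980356 + 9.394470) = 6.3541 km
R8: √((-0.005·111.32)² + (-0.085·56.76)²) = √(0.309804 + 23.276765) = 4.8566 km
R9: √((-0.024·111.32)² + (-0.041·56.76)²) = √(7.137874 + 5.415674) = 3.5431 km
R10: √((0.071·111.32)² + (-0.053·56.76)²) = √(62.468790 + 9.049749) = 8.4569 km
R11: √((-0.041·111.32)² + (-0.006·56.76)²) = √(20.831191 + 0.115981) = 4.5768 km
R12: √((-0.058·111.32)² + (-0.007·56.76)²) = √(41.687167 + 0.157863) = 6.4688 km
R13: √((-0.060·111.32)² + (-0.091·56.76)²) = √(44.611713 + 26.678878) = 8.4434 km
R14: √((-0.026·111.32)² + (0.036·56.76)²) = √(8.377088 + 4.175320) = 3.5429 km
R15: √((0.019·111.32)² + (0.011·56.76)²) = √(4.473563 + 0.389825) = 2.2053 km
Minimum: R15 at 2.2053 km.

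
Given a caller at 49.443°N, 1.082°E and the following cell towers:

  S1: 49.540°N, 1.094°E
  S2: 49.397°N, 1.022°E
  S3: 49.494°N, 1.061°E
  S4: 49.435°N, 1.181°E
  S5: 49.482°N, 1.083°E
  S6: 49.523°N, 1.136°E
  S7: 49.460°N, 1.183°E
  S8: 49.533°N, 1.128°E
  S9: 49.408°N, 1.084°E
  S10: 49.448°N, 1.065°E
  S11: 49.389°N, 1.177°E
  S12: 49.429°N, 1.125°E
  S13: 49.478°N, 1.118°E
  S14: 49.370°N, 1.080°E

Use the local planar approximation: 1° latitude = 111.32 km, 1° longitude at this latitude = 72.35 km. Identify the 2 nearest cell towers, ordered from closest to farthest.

S10, S12

Distances from 49.443°N, 1.082°E:
S1: √((0.097·111.32)² + (0.012·72.35)²) = √(116.59767 + 0.75377) = 10.833 km
S2: √((-0.046·111.32)² + (-0.060·72.35)²) = √(26.22177 + 18.84428) = 6.713 km
S3: √((0.051·111.32)² + (-0.021·72.35)²) = √(32.23196 + 2.30842) = 5.877 km
S4: √((-0.008·111.32)² + (0.099·72.35)²) = √(0.79310 + 51.30356) = 7.218 km
S5: √((0.039·111.32)² + (0.001·72.35)²) = √(18.84845 + 0.00523) = 4.342 km
S6: √((0.080·111.32)² + (0.054·72.35)²) = √(79.30971 + 15.26387) = 9.725 km
S7: √((0.017·111.32)² + (0.101·72.35)²) = √(3.58133 + 53.39736) = 7.548 km
S8: √((0.090·111.32)² + (0.046·72.35)²) = √(100.37635 + 11.07625) = 10.557 km
S9: √((-0.035·111.32)² + (0.002·72.35)²) = √(15.18037 + 0.02094) = 3.899 km
S10: √((0.005·111.32)² + (-0.017·72.35)²) = √(0.30980 + 1.51278) = 1.350 km
S11: √((-0.054·111.32)² + (0.095·72.35)²) = √(36.13549 + 47.24157) = 9.131 km
S12: √((-0.014·111.32)² + (0.043·72.35)²) = √(2.42886 + 9.67863) = 3.480 km
S13: √((0.035·111.32)² + (0.036·72.35)²) = √(15.18037 + 6.78394) = 4.687 km
S14: √((-0.073·111.32)² + (-0.002·72.35)²) = √(66.03773 + 0.02094) = 8.128 km
Sorted: S10 (1.350 km) < S12 (3.480 km) < S9 (3.899 km) < S5 (4.342 km) < …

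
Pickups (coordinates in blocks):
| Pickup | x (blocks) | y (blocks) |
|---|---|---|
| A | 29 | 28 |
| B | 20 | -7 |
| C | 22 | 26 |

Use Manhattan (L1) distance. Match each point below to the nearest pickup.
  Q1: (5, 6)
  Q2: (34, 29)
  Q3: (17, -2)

Q1→B; Q2→A; Q3→B

Q1 at (5, 6):
  A: 46 blocks
  B: 28 blocks
  C: 37 blocks
  → nearest: B (28 blocks)
Q2 at (34, 29):
  A: 6 blocks
  B: 50 blocks
  C: 15 blocks
  → nearest: A (6 blocks)
Q3 at (17, -2):
  A: 42 blocks
  B: 8 blocks
  C: 33 blocks
  → nearest: B (8 blocks)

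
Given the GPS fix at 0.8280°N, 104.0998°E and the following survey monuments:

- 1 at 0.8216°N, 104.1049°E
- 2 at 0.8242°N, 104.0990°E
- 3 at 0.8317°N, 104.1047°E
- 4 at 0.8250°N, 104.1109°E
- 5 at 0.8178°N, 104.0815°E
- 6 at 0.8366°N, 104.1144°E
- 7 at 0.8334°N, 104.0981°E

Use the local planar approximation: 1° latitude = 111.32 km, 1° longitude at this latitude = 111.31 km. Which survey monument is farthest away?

Distances from 0.8280°N, 104.0998°E:
1: 0.9110 km
2: 0.4323 km
3: 0.6835 km
4: 1.2799 km
5: 2.3321 km
6: 1.8861 km
7: 0.6302 km
Maximum: 5 at 2.3321 km.

5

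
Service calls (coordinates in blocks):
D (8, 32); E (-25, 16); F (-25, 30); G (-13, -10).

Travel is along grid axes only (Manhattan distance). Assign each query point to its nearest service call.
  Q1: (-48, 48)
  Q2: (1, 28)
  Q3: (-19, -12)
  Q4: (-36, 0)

Q1 at (-48, 48):
  D: 72 blocks
  E: 55 blocks
  F: 41 blocks
  G: 93 blocks
  → nearest: F (41 blocks)
Q2 at (1, 28):
  D: 11 blocks
  E: 38 blocks
  F: 28 blocks
  G: 52 blocks
  → nearest: D (11 blocks)
Q3 at (-19, -12):
  D: 71 blocks
  E: 34 blocks
  F: 48 blocks
  G: 8 blocks
  → nearest: G (8 blocks)
Q4 at (-36, 0):
  D: 76 blocks
  E: 27 blocks
  F: 41 blocks
  G: 33 blocks
  → nearest: E (27 blocks)

Q1→F; Q2→D; Q3→G; Q4→E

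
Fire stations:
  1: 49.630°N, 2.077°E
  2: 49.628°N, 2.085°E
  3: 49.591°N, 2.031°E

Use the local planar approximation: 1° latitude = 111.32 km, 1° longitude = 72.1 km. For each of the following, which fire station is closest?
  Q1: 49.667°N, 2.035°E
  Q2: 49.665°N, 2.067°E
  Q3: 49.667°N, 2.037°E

Q1 at 49.667°N, 2.035°E:
  1: 5.112 km
  2: 5.643 km
  3: 8.465 km
  → nearest: 1 (5.112 km)
Q2 at 49.665°N, 2.067°E:
  1: 3.962 km
  2: 4.318 km
  3: 8.637 km
  → nearest: 1 (3.962 km)
Q3 at 49.667°N, 2.037°E:
  1: 5.028 km
  2: 5.552 km
  3: 8.471 km
  → nearest: 1 (5.028 km)

Q1→1; Q2→1; Q3→1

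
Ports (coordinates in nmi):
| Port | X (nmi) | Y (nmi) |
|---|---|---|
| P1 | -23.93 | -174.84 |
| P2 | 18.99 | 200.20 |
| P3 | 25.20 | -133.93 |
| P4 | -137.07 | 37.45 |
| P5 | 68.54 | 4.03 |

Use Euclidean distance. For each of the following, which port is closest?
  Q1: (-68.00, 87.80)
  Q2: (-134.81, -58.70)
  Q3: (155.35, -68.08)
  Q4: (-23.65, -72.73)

Q1 at (-68.00, 87.80):
  P1: 266.31 nmi
  P2: 142.13 nmi
  P3: 240.52 nmi
  P4: 85.47 nmi
  P5: 160.19 nmi
  → nearest: P4 (85.47 nmi)
Q2 at (-134.81, -58.70):
  P1: 160.57 nmi
  P2: 301.14 nmi
  P3: 176.81 nmi
  P4: 96.18 nmi
  P5: 212.81 nmi
  → nearest: P4 (96.18 nmi)
Q3 at (155.35, -68.08):
  P1: 208.66 nmi
  P2: 300.95 nmi
  P3: 145.86 nmi
  P4: 310.88 nmi
  P5: 112.85 nmi
  → nearest: P5 (112.85 nmi)
Q4 at (-23.65, -72.73):
  P1: 102.11 nmi
  P2: 276.24 nmi
  P3: 78.31 nmi
  P4: 158.13 nmi
  P5: 119.96 nmi
  → nearest: P3 (78.31 nmi)

Q1→P4; Q2→P4; Q3→P5; Q4→P3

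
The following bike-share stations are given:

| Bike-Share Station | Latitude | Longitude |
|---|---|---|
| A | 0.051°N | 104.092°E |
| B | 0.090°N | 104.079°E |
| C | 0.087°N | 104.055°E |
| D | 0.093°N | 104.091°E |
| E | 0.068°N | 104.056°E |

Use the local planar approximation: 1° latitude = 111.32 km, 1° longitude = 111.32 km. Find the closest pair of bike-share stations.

Pairwise distances:
B–D: 1.377 km
C–E: 2.118 km
B–C: 2.692 km
B–E: 3.543 km
C–D: 4.063 km
A–E: 4.432 km
A–B: 4.576 km
A–D: 4.677 km
D–E: 4.788 km
A–C: 5.747 km
Closest pair: B–D at 1.377 km.

B and D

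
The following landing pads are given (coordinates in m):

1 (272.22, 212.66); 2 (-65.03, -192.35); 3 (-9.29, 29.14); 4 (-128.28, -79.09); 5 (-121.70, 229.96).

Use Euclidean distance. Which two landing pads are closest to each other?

Pairwise distances:
1–2: 527.04 m
1–3: 336.05 m
1–4: 495.50 m
1–5: 394.30 m
2–3: 228.40 m
2–4: 129.72 m
2–5: 426.10 m
3–4: 160.85 m
3–5: 230.14 m
4–5: 309.12 m
Closest pair: 2–4 at 129.72 m.

2 and 4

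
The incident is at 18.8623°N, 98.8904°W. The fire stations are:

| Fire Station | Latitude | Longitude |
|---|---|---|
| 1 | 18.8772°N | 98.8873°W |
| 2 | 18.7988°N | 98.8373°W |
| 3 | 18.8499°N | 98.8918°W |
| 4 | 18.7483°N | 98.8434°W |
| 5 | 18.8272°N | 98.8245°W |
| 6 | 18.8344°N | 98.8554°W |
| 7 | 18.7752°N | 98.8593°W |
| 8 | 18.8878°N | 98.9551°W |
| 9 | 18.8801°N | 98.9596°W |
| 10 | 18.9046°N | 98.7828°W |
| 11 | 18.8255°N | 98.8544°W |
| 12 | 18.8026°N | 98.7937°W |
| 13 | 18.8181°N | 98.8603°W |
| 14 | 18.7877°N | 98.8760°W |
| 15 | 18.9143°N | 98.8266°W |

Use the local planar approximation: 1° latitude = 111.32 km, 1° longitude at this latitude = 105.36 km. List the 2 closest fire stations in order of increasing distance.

3, 1

Distances from 18.8623°N, 98.8904°W:
1: √((0.0149·111.32)² + (0.0031·105.36)²) = √(2.751180 + 0.106678) = 1.6905 km
2: √((-0.0635·111.32)² + (0.0531·105.36)²) = √(49.968216 + 31.299728) = 9.0149 km
3: √((-0.0124·111.32)² + (-0.0014·105.36)²) = √(1.905416 + 0.021757) = 1.3882 km
4: √((-0.1140·111.32)² + (0.0470·105.36)²) = √(161.048283 + 24.521512) = 13.6224 km
5: √((-0.0351·111.32)² + (0.0659·105.36)²) = √(15.267243 + 48.208360) = 7.9672 km
6: √((-0.0279·111.32)² + (0.0350·105.36)²) = √(9.646168 + 13.598394) = 4.8213 km
7: √((-0.0871·111.32)² + (0.0311·105.36)²) = √(94.011873 + 10.736737) = 10.2347 km
8: √((0.0255·111.32)² + (-0.0647·105.36)²) = √(8.057991 + 46.468653) = 7.3842 km
9: √((0.0178·111.32)² + (-0.0692·105.36)²) = √(3.926326 + 53.157398) = 7.5554 km
10: √((0.0423·111.32)² + (0.1076·105.36)²) = √(22.173136 + 128.521583) = 12.2758 km
11: √((-0.0368·111.32)² + (0.0360·105.36)²) = √(16.781935 + 14.386546) = 5.5829 km
12: √((-0.0597·111.32)² + (0.0967·105.36)²) = √(44.166711 + 103.801701) = 12.1642 km
13: √((-0.0442·111.32)² + (0.0301·105.36)²) = √(24.209785 + 10.057372) = 5.8538 km
14: √((-0.0746·111.32)² + (0.0144·105.36)²) = √(68.964255 + 2.301847) = 8.4419 km
15: √((0.0520·111.32)² + (0.0638·105.36)²) = √(33.508353 + 45.184854) = 8.8709 km
Sorted: 3 (1.3882 km) < 1 (1.6905 km) < 6 (4.8213 km) < 11 (5.5829 km) < …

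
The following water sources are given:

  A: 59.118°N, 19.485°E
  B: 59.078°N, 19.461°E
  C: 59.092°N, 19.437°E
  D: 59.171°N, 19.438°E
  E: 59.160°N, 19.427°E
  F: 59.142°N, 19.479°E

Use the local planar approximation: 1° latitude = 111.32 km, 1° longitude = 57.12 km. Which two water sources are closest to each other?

Pairwise distances:
A–B: 4.659 km
A–C: 3.987 km
A–D: 6.482 km
A–E: 5.730 km
A–F: 2.694 km
B–C: 2.076 km
B–D: 10.436 km
B–E: 9.333 km
B–F: 7.198 km
C–D: 8.794 km
C–E: 7.591 km
C–F: 6.061 km
D–E: 1.376 km
D–F: 3.988 km
E–F: 3.583 km
Closest pair: D–E at 1.376 km.

D and E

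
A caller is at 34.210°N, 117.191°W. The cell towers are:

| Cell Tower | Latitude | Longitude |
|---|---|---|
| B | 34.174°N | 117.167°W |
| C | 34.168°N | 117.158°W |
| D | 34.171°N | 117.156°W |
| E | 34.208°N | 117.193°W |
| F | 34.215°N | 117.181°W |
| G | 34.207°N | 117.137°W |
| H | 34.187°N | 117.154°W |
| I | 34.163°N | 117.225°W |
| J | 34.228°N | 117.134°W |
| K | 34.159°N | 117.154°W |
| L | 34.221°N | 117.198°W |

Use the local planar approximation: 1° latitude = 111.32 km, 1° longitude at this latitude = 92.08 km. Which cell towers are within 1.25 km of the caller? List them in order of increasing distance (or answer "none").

Distances from 34.210°N, 117.191°W:
B: 4.576 km
C: 5.576 km
D: 5.407 km
E: 0.289 km
F: 1.076 km
G: 4.984 km
H: 4.262 km
I: 6.097 km
J: 5.618 km
K: 6.621 km
L: 1.384 km
Threshold 1.25 km: E (0.289 km), F (1.076 km) are within range.

E, F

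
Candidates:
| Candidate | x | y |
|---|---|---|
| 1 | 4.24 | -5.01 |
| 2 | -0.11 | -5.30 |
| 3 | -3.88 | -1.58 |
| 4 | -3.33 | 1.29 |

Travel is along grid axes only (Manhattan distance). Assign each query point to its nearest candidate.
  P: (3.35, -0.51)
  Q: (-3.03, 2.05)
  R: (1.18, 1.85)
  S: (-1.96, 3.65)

P→1; Q→4; R→4; S→4

P at (3.35, -0.51):
  1: |0.89| + |-4.50| = 0.89 + 4.50 = 5.39
  2: |-3.46| + |-4.79| = 3.46 + 4.79 = 8.25
  3: |-7.23| + |-1.07| = 7.23 + 1.07 = 8.30
  4: |-6.68| + |1.80| = 6.68 + 1.80 = 8.48
  → nearest: 1 (5.39)
Q at (-3.03, 2.05):
  1: |7.27| + |-7.06| = 7.27 + 7.06 = 14.33
  2: |2.92| + |-7.35| = 2.92 + 7.35 = 10.27
  3: |-0.85| + |-3.63| = 0.85 + 3.63 = 4.48
  4: |-0.30| + |-0.76| = 0.30 + 0.76 = 1.06
  → nearest: 4 (1.06)
R at (1.18, 1.85):
  1: |3.06| + |-6.86| = 3.06 + 6.86 = 9.92
  2: |-1.29| + |-7.15| = 1.29 + 7.15 = 8.44
  3: |-5.06| + |-3.43| = 5.06 + 3.43 = 8.49
  4: |-4.51| + |-0.56| = 4.51 + 0.56 = 5.07
  → nearest: 4 (5.07)
S at (-1.96, 3.65):
  1: |6.20| + |-8.66| = 6.20 + 8.66 = 14.86
  2: |1.85| + |-8.95| = 1.85 + 8.95 = 10.80
  3: |-1.92| + |-5.23| = 1.92 + 5.23 = 7.15
  4: |-1.37| + |-2.36| = 1.37 + 2.36 = 3.73
  → nearest: 4 (3.73)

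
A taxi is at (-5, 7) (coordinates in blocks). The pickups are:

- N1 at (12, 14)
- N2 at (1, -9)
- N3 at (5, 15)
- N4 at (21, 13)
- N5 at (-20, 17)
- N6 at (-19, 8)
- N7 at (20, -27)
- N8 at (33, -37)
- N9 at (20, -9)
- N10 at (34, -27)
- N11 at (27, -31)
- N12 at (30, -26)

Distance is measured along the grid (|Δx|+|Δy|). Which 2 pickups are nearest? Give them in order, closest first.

Distances from (-5, 7):
N1: 24 blocks
N2: 22 blocks
N3: 18 blocks
N4: 32 blocks
N5: 25 blocks
N6: 15 blocks
N7: 59 blocks
N8: 82 blocks
N9: 41 blocks
N10: 73 blocks
N11: 70 blocks
N12: 68 blocks
Sorted: N6 (15 blocks) < N3 (18 blocks) < N2 (22 blocks) < N1 (24 blocks) < …

N6, N3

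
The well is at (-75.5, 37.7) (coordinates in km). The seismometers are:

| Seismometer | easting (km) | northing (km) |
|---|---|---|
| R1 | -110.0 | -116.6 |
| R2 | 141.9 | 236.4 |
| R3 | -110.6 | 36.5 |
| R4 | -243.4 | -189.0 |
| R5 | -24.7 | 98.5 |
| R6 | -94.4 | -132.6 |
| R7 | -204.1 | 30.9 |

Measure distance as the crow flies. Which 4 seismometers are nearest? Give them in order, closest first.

R3, R5, R7, R1

Distances from (-75.5, 37.7):
R1: 158.1 km
R2: 294.5 km
R3: 35.1 km
R4: 282.1 km
R5: 79.2 km
R6: 171.3 km
R7: 128.8 km
Sorted: R3 (35.1 km) < R5 (79.2 km) < R7 (128.8 km) < R1 (158.1 km) < R6 (171.3 km) < R4 (282.1 km) < …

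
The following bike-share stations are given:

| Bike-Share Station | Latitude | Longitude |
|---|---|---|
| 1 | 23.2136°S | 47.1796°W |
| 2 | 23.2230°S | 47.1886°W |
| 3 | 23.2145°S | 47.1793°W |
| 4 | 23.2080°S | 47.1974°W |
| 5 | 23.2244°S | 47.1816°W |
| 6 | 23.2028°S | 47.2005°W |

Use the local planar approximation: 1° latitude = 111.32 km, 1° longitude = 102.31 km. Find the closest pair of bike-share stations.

1 and 3

Pairwise distances:
1–2: √((-0.0094·111.32)² + (-0.0090·102.31)²) = √(1.094970 + 0.847854) = 1.3939 km
1–3: √((-0.0009·111.32)² + (0.0003·102.31)²) = √(0.010038 + 0.000942) = 0.1048 km
1–4: √((0.0056·111.32)² + (-0.0178·102.31)²) = √(0.388618 + 3.316471) = 1.9249 km
1–5: √((-0.0108·111.32)² + (-0.0020·102.31)²) = √(1.445419 + 0.041869) = 1.2195 km
1–6: √((0.0108·111.32)² + (-0.0209·102.31)²) = √(1.445419 + 4.572237) = 2.4531 km
2–3: √((0.0085·111.32)² + (0.0093·102.31)²) = √(0.895332 + 0.905320) = 1.3419 km
2–4: √((0.0150·111.32)² + (-0.0088·102.31)²) = √(2.788232 + 0.810591) = 1.8971 km
2–5: √((-0.0014·111.32)² + (0.0070·102.31)²) = √(0.024289 + 0.512899) = 0.7329 km
2–6: √((0.0202·111.32)² + (-0.0119·102.31)²) = √(5.056490 + 1.482279) = 2.5571 km
3–4: √((0.0065·111.32)² + (-0.0181·102.31)²) = √(0.523568 + 3.429204) = 1.9882 km
3–5: √((-0.0099·111.32)² + (-0.0023·102.31)²) = √(1.214554 + 0.055372) = 1.1269 km
3–6: √((0.0117·111.32)² + (-0.0212·102.31)²) = √(1.696360 + 4.704440) = 2.5300 km
4–5: √((-0.0164·111.32)² + (0.0158·102.31)²) = √(3.332991 + 2.613066) = 2.4385 km
4–6: √((0.0052·111.32)² + (-0.0031·102.31)²) = √(0.335084 + 0.100591) = 0.6601 km
5–6: √((0.0216·111.32)² + (-0.0189·102.31)²) = √(5.781678 + 3.739037) = 3.0856 km
Closest pair: 1–3 at 0.1048 km.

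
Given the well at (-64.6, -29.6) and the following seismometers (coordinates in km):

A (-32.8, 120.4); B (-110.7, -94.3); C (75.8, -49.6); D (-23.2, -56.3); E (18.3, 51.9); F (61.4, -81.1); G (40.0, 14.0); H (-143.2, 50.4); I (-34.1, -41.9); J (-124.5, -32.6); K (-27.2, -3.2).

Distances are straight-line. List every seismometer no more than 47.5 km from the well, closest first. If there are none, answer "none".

I, K

Distances from (-64.6, -29.6):
A: 153.3 km
B: 79.4 km
C: 141.8 km
D: 49.3 km
E: 116.3 km
F: 136.1 km
G: 113.3 km
H: 112.2 km
I: 32.9 km
J: 60.0 km
K: 45.8 km
Threshold 47.5 km: I (32.9 km), K (45.8 km) are within range.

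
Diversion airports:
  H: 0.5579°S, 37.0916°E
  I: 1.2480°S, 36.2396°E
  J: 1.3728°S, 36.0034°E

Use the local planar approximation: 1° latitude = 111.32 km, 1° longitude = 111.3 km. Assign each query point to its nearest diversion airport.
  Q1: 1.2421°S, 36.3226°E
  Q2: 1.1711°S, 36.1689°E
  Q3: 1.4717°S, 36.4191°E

Q1 at 1.2421°S, 36.3226°E:
  H: 114.5719 km
  I: 9.2612 km
  J: 38.3908 km
  → nearest: I (9.2612 km)
Q2 at 1.1711°S, 36.1689°E:
  H: 123.3134 km
  I: 11.6276 km
  J: 29.0422 km
  → nearest: I (11.6276 km)
Q3 at 1.4717°S, 36.4191°E:
  H: 126.2942 km
  I: 31.9258 km
  J: 47.5593 km
  → nearest: I (31.9258 km)

Q1→I; Q2→I; Q3→I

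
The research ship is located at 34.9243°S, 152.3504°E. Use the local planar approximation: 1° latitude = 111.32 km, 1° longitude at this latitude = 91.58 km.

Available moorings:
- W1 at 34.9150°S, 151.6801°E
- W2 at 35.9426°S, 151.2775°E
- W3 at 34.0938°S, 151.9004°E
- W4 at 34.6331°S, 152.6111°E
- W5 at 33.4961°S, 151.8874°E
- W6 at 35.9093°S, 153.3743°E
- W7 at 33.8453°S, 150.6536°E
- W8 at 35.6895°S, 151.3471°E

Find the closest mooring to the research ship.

W4

Distances from 34.9243°S, 152.3504°E:
W1: 61.3948 km
W2: 150.0137 km
W3: 101.2205 km
W4: 40.2596 km
W5: 164.5443 km
W6: 144.2766 km
W7: 196.4037 km
W8: 125.2930 km
Minimum: W4 at 40.2596 km.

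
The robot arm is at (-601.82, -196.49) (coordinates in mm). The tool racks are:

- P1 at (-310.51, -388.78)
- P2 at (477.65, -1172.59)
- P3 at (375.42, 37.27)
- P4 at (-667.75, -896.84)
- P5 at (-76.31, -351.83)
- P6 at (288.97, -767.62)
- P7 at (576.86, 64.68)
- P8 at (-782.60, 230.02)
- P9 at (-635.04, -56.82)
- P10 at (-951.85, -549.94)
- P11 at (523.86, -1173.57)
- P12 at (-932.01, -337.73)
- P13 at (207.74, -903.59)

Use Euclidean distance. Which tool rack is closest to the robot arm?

Distances from (-601.82, -196.49):
P1: 349.05 mm
P2: 1455.34 mm
P3: 1004.81 mm
P4: 703.45 mm
P5: 547.99 mm
P6: 1058.16 mm
P7: 1207.27 mm
P8: 463.24 mm
P9: 143.57 mm
P10: 497.44 mm
P11: 1490.58 mm
P12: 359.13 mm
P13: 1074.89 mm
Minimum: P9 at 143.57 mm.

P9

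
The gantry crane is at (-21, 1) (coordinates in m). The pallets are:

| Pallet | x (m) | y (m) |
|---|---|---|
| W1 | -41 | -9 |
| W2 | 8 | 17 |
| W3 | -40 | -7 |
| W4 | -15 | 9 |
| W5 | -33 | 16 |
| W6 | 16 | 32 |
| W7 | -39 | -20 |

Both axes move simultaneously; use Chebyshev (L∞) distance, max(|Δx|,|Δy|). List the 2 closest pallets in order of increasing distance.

W4, W5

Distances from (-21, 1):
W1: max(|-20|, |-10|) = 20 m
W2: max(|29|, |16|) = 29 m
W3: max(|-19|, |-8|) = 19 m
W4: max(|6|, |8|) = 8 m
W5: max(|-12|, |15|) = 15 m
W6: max(|37|, |31|) = 37 m
W7: max(|-18|, |-21|) = 21 m
Sorted: W4 (8 m) < W5 (15 m) < W3 (19 m) < W1 (20 m) < …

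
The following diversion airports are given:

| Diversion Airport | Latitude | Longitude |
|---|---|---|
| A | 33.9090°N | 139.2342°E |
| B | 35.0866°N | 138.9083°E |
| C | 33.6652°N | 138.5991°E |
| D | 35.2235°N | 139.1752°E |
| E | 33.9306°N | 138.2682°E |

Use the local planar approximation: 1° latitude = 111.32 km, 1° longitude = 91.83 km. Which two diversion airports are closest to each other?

Pairwise distances:
A–B: 134.4632 km
A–C: 64.3268 km
A–D: 146.4304 km
A–E: 88.7404 km
B–C: 160.7576 km
B–D: 28.8611 km
B–E: 141.4751 km
C–D: 181.3576 km
C–E: 42.3817 km
D–E: 166.2882 km
Closest pair: B–D at 28.8611 km.

B and D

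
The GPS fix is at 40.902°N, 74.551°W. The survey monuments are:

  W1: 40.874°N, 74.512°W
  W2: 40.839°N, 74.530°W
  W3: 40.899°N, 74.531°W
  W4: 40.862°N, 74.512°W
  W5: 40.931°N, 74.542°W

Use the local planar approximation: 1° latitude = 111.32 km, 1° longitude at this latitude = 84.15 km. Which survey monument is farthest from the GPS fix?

W2

Distances from 40.902°N, 74.551°W:
W1: √((-0.028·111.32)² + (0.039·84.15)²) = √(9.71544 + 10.77054) = 4.526 km
W2: √((-0.063·111.32)² + (0.021·84.15)²) = √(49.18441 + 3.12282) = 7.232 km
W3: √((-0.003·111.32)² + (0.020·84.15)²) = √(0.11153 + 2.83249) = 1.716 km
W4: √((-0.040·111.32)² + (0.039·84.15)²) = √(19.82743 + 10.77054) = 5.532 km
W5: √((0.029·111.32)² + (0.009·84.15)²) = √(10.42179 + 0.57358) = 3.316 km
Maximum: W2 at 7.232 km.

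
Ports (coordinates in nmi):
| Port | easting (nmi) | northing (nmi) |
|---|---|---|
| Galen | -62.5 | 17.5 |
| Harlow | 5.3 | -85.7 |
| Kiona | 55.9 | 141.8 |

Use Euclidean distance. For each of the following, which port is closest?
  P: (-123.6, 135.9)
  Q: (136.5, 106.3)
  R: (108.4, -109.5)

P→Galen; Q→Kiona; R→Harlow

P at (-123.6, 135.9):
  Galen: 133.2 nmi
  Harlow: 256.4 nmi
  Kiona: 179.6 nmi
  → nearest: Galen (133.2 nmi)
Q at (136.5, 106.3):
  Galen: 217.9 nmi
  Harlow: 232.5 nmi
  Kiona: 88.1 nmi
  → nearest: Kiona (88.1 nmi)
R at (108.4, -109.5):
  Galen: 212.9 nmi
  Harlow: 105.8 nmi
  Kiona: 256.7 nmi
  → nearest: Harlow (105.8 nmi)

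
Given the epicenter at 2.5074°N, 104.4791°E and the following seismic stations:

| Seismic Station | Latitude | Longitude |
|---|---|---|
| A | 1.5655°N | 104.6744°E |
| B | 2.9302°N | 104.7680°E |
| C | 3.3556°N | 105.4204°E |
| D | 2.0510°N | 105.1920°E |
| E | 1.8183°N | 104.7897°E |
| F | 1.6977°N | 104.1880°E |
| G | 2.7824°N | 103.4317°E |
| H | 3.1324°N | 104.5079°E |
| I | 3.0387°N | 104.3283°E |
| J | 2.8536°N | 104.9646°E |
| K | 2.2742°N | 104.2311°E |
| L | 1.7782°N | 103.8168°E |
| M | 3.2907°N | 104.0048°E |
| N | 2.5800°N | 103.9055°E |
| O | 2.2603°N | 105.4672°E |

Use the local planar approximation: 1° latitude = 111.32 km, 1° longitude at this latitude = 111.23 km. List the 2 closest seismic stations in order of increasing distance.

K, B

Distances from 2.5074°N, 104.4791°E:
A: √((-0.9419·111.32)² + (0.1953·111.23)²) = √(10994.006493 + 471.898244) = 107.0790 km
B: √((0.4228·111.32)² + (0.2889·111.23)²) = √(2215.217393 + 1032.616257) = 56.9898 km
C: √((0.8482·111.32)² + (0.9413·111.23)²) = √(8915.443079 + 10962.257311) = 140.9883 km
D: √((-0.4564·111.32)² + (0.7129·111.23)²) = √(2581.295158 + 6287.834523) = 94.1761 km
E: √((-0.6891·111.32)² + (0.3106·111.23)²) = √(5884.517993 + 1193.566930) = 84.1314 km
F: √((-0.8097·111.32)² + (-0.2911·111.23)²) = √(8124.463163 + 1048.403073) = 95.7751 km
G: √((0.2750·111.32)² + (-1.0474·111.23)²) = √(937.155769 + 13572.786371) = 120.4572 km
H: √((0.6250·111.32)² + (0.0288·111.23)²) = √(4840.680625 + 10.261925) = 69.6487 km
I: √((0.5313·111.32)² + (-0.1508·111.23)²) = √(3498.050115 + 281.349765) = 61.4768 km
J: √((0.3462·111.32)² + (0.4855·111.23)²) = √(1485.253288 + 2916.233825) = 66.3437 km
K: √((-0.2332·111.32)² + (-0.2480·111.23)²) = √(673.912462 + 760.934432) = 37.8794 km
L: √((-0.7292·111.32)² + (-0.6623·111.23)²) = √(6589.306594 + 5426.919562) = 109.6185 km
M: √((0.7833·111.32)² + (-0.4743·111.23)²) = √(7603.309136 + 2783.236580) = 101.9144 km
N: √((0.0726·111.32)² + (-0.5736·111.23)²) = √(65.316008 + 4070.634975) = 64.3114 km
O: √((-0.2471·111.32)² + (0.9881·111.23)²) = √(756.644511 + 12079.408628) = 113.2963 km
Sorted: K (37.8794 km) < B (56.9898 km) < I (61.4768 km) < N (64.3114 km) < …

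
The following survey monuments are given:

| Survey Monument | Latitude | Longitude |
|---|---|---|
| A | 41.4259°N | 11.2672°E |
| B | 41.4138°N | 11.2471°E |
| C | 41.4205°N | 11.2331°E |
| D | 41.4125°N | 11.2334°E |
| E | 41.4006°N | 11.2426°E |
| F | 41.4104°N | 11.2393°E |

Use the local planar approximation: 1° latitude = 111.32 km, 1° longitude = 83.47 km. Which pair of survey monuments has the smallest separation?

Pairwise distances:
A–B: √((-0.0121·111.32)² + (-0.0201·83.47)²) = √(1.814334 + 2.814835) = 2.1516 km
A–C: √((-0.0054·111.32)² + (-0.0341·83.47)²) = √(0.361355 + 8.101577) = 2.9091 km
A–D: √((-0.0134·111.32)² + (-0.0338·83.47)²) = √(2.225133 + 7.959655) = 3.1914 km
A–E: √((-0.0253·111.32)² + (-0.0246·83.47)²) = √(7.932086 + 4.216296) = 3.4855 km
A–F: √((-0.0155·111.32)² + (-0.0279·83.47)²) = √(2.977212 + 5.423370) = 2.8984 km
B–C: √((0.0067·111.32)² + (-0.0140·83.47)²) = √(0.556283 + 1.365579) = 1.3863 km
B–D: √((-0.0013·111.32)² + (-0.0137·83.47)²) = √(0.020943 + 1.307681) = 1.1527 km
B–E: √((-0.0132·111.32)² + (-0.0045·83.47)²) = √(2.159207 + 0.141087) = 1.5167 km
B–F: √((-0.0034·111.32)² + (-0.0078·83.47)²) = √(0.143253 + 0.423887) = 0.7531 km
C–D: √((-0.0080·111.32)² + (0.0003·83.47)²) = √(0.793097 + 0.000627) = 0.8909 km
C–E: √((-0.0199·111.32)² + (0.0095·83.47)²) = √(4.907412 + 0.628793) = 2.3529 km
C–F: √((-0.0101·111.32)² + (0.0062·83.47)²) = √(1.264122 + 0.267821) = 1.2377 km
D–E: √((-0.0119·111.32)² + (0.0092·83.47)²) = √(1.754851 + 0.589707) = 1.5312 km
D–F: √((-0.0021·111.32)² + (0.0059·83.47)²) = √(0.054649 + 0.242530) = 0.5451 km
E–F: √((0.0098·111.32)² + (-0.0033·83.47)²) = √(1.190141 + 0.075873) = 1.1252 km
Closest pair: D–F at 0.5451 km.

D and F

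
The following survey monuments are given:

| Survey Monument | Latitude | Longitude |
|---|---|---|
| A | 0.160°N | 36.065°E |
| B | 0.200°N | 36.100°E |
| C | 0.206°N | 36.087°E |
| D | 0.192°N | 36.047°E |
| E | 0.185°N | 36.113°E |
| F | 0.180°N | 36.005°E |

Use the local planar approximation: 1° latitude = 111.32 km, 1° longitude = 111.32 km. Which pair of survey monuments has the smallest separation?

Pairwise distances:
A–B: √((0.040·111.32)² + (0.035·111.32)²) = √(19.82743 + 15.18037) = 5.917 km
A–C: √((0.046·111.32)² + (0.022·111.32)²) = √(26.22177 + 5.99780) = 5.676 km
A–D: √((0.032·111.32)² + (-0.018·111.32)²) = √(12.68955 + 4.01505) = 4.087 km
A–E: √((0.025·111.32)² + (0.048·111.32)²) = √(7.74509 + 28.55150) = 6.025 km
A–F: √((0.020·111.32)² + (-0.060·111.32)²) = √(4.95686 + 44.61171) = 7.040 km
B–C: √((0.006·111.32)² + (-0.013·111.32)²) = √(0.44612 + 2.09427) = 1.594 km
B–D: √((-0.008·111.32)² + (-0.053·111.32)²) = √(0.79310 + 34.80953) = 5.967 km
B–E: √((-0.015·111.32)² + (0.013·111.32)²) = √(2.78823 + 2.09427) = 2.210 km
B–F: √((-0.020·111.32)² + (-0.095·111.32)²) = √(4.95686 + 111.83909) = 10.807 km
C–D: √((-0.014·111.32)² + (-0.040·111.32)²) = √(2.42886 + 19.82743) = 4.718 km
C–E: √((-0.021·111.32)² + (0.026·111.32)²) = √(5.46493 + 8.37709) = 3.720 km
C–F: √((-0.026·111.32)² + (-0.082·111.32)²) = √(8.37709 + 83.32477) = 9.576 km
D–E: √((-0.007·111.32)² + (0.066·111.32)²) = √(0.60721 + 53.98017) = 7.388 km
D–F: √((-0.012·111.32)² + (-0.042·111.32)²) = √(1.78447 + 21.85974) = 4.863 km
E–F: √((-0.005·111.32)² + (-0.108·111.32)²) = √(0.30980 + 144.54195) = 12.035 km
Closest pair: B–C at 1.594 km.

B and C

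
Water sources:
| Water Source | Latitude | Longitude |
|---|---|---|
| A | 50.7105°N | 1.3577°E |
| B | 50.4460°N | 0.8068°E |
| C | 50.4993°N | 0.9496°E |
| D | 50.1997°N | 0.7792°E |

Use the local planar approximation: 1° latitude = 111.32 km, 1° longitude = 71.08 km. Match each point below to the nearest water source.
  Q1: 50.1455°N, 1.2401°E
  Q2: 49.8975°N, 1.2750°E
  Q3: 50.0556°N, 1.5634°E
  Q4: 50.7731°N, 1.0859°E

Q1→D; Q2→D; Q3→D; Q4→A

Q1 at 50.1455°N, 1.2401°E:
  A: √((0.5650·111.32)² + (0.1176·71.08)²) = √(3955.881658 + 69.873015) = 63.4488 km
  B: √((0.3005·111.32)² + (-0.4333·71.08)²) = √(1119.013557 + 948.576183) = 45.4708 km
  C: √((0.3538·111.32)² + (-0.2905·71.08)²) = √(1551.179485 + 426.370464) = 44.4697 km
  D: √((0.0542·111.32)² + (-0.4609·71.08)²) = √(36.403653 + 1073.268182) = 33.3117 km
  → nearest: D (33.3117 km)
Q2 at 49.8975°N, 1.2750°E:
  A: √((0.8130·111.32)² + (0.0827·71.08)²) = √(8190.821970 + 34.554599) = 90.6939 km
  B: √((0.5485·111.32)² + (-0.4682·71.08)²) = √(3728.203923 + 1107.535503) = 69.5395 km
  C: √((0.6018·111.32)² + (-0.3254·71.08)²) = √(4487.978442 + 534.970625) = 70.8728 km
  D: √((0.3022·111.32)² + (-0.4958·71.08)²) = √(1131.710422 + 1241.960785) = 48.7203 km
  → nearest: D (48.7203 km)
Q3 at 50.0556°N, 1.5634°E:
  A: √((0.6549·111.32)² + (-0.2057·71.08)²) = √(5314.915646 + 213.778203) = 74.3552 km
  B: √((0.3904·111.32)² + (-0.7566·71.08)²) = √(1888.713190 + 2892.194608) = 69.1441 km
  C: √((0.4437·111.32)² + (-0.6138·71.08)²) = √(2439.637233 + 1903.481264) = 65.9023 km
  D: √((0.1441·111.32)² + (-0.7842·71.08)²) = √(257.320482 + 3107.051946) = 58.0032 km
  → nearest: D (58.0032 km)
Q4 at 50.7731°N, 1.0859°E:
  A: √((-0.0626·111.32)² + (0.2718·71.08)²) = √(48.561832 + 373.244780) = 20.5379 km
  B: √((-0.3271·111.32)² + (-0.2791·71.08)²) = √(1325.889965 + 393.563226) = 41.4663 km
  C: √((-0.2738·111.32)² + (-0.1363·71.08)²) = √(928.994800 + 93.861297) = 31.9821 km
  D: √((-0.5734·111.32)² + (-0.3067·71.08)²) = √(4074.382263 + 475.250290) = 67.4510 km
  → nearest: A (20.5379 km)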